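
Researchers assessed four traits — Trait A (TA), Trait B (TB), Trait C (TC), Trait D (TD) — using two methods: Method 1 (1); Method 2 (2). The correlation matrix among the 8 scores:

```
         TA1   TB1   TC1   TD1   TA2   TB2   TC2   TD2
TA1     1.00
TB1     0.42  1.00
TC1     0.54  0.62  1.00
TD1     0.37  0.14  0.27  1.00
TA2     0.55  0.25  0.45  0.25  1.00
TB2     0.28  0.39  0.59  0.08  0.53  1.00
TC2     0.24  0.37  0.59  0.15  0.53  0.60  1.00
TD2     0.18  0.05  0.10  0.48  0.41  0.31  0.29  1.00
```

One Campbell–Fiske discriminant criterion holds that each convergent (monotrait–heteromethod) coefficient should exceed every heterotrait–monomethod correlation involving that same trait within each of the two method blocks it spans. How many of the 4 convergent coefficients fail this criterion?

Each convergent coefficient versus the relevant comparison correlations:
TA (methods 1·2): 0.55 vs {0.42, 0.53, 0.54, 0.53, 0.37, 0.41} → pass.
TB (methods 1·2): 0.39 vs {0.42, 0.53, 0.62, 0.60, 0.14, 0.31} → fail.
TC (methods 1·2): 0.59 vs {0.54, 0.53, 0.62, 0.60, 0.27, 0.29} → fail.
TD (methods 1·2): 0.48 vs {0.37, 0.41, 0.14, 0.31, 0.27, 0.29} → pass.
2 of 4 fail.

2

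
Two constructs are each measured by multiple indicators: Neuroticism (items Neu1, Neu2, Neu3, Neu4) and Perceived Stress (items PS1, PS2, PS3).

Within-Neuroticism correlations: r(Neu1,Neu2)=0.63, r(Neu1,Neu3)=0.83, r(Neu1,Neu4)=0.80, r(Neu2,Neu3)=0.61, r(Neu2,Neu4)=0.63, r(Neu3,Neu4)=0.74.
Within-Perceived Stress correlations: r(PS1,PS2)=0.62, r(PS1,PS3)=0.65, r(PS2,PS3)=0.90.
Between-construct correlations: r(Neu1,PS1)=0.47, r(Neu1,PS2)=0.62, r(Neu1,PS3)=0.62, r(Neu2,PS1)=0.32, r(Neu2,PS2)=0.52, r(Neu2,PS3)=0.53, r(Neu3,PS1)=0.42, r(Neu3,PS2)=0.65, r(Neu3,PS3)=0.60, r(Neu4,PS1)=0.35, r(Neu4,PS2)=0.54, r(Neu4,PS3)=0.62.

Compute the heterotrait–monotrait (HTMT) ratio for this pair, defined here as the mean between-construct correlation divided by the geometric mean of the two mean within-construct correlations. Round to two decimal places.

Mean heterotrait r = 6.26/12 = 0.5217.
Mean within-Neu = 4.24/6 = 0.7067; mean within-PS = 2.17/3 = 0.7233.
Geometric mean = √(0.7067 × 0.7233) = 0.7150.
HTMT = 0.5217 / 0.7150 = 0.73.

0.73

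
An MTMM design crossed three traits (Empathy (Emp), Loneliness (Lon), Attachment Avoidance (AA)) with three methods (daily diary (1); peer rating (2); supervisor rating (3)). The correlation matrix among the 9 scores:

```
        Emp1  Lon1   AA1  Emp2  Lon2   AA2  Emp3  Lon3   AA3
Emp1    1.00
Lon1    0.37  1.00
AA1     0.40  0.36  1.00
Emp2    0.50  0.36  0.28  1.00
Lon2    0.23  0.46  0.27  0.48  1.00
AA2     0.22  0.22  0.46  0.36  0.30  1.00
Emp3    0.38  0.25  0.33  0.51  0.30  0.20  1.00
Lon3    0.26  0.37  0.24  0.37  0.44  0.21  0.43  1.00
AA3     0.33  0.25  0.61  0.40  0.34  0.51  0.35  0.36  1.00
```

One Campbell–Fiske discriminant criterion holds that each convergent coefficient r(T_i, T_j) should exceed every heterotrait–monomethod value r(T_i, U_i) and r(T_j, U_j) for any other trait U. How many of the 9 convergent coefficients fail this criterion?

4

Convergent coefficients and their comparison sets:
Emp (methods 1·2): 0.50 vs {0.37, 0.48, 0.40, 0.36} → pass.
Emp (methods 1·3): 0.38 vs {0.37, 0.43, 0.40, 0.35} → fail.
Emp (methods 2·3): 0.51 vs {0.48, 0.43, 0.36, 0.35} → pass.
Lon (methods 1·2): 0.46 vs {0.37, 0.48, 0.36, 0.30} → fail.
Lon (methods 1·3): 0.37 vs {0.37, 0.43, 0.36, 0.36} → fail.
Lon (methods 2·3): 0.44 vs {0.48, 0.43, 0.30, 0.36} → fail.
AA (methods 1·2): 0.46 vs {0.40, 0.36, 0.36, 0.30} → pass.
AA (methods 1·3): 0.61 vs {0.40, 0.35, 0.36, 0.36} → pass.
AA (methods 2·3): 0.51 vs {0.36, 0.35, 0.30, 0.36} → pass.
4 of 9 fail.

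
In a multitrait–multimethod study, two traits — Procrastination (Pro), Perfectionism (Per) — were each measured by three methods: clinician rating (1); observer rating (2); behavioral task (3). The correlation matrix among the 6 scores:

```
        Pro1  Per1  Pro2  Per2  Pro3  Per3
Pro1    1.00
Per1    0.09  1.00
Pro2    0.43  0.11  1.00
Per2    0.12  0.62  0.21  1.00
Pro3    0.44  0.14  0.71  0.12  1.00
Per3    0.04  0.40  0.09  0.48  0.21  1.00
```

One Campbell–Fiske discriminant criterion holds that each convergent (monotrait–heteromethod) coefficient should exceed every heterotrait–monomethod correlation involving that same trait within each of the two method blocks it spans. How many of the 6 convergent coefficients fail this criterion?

Checking each validity diagonal entry against its comparison values:
Pro (methods 1·2): 0.43 vs {0.09, 0.21} → pass.
Pro (methods 1·3): 0.44 vs {0.09, 0.21} → pass.
Pro (methods 2·3): 0.71 vs {0.21, 0.21} → pass.
Per (methods 1·2): 0.62 vs {0.09, 0.21} → pass.
Per (methods 1·3): 0.40 vs {0.09, 0.21} → pass.
Per (methods 2·3): 0.48 vs {0.21, 0.21} → pass.
0 of 6 fail.

0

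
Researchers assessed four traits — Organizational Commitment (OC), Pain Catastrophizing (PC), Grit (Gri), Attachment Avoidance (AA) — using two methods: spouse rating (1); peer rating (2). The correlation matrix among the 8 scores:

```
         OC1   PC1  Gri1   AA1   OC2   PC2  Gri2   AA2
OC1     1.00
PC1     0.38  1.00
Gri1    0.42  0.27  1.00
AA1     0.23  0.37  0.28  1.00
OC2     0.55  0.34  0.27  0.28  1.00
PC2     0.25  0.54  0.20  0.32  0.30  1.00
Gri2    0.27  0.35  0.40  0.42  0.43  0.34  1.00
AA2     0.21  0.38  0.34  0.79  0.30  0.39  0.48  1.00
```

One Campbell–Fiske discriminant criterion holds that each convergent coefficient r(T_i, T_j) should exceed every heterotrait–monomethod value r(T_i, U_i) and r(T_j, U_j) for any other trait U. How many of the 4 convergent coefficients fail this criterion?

Each convergent coefficient versus the relevant comparison correlations:
OC (methods 1·2): 0.55 vs {0.38, 0.30, 0.42, 0.43, 0.23, 0.30} → pass.
PC (methods 1·2): 0.54 vs {0.38, 0.30, 0.27, 0.34, 0.37, 0.39} → pass.
Gri (methods 1·2): 0.40 vs {0.42, 0.43, 0.27, 0.34, 0.28, 0.48} → fail.
AA (methods 1·2): 0.79 vs {0.23, 0.30, 0.37, 0.39, 0.28, 0.48} → pass.
1 of 4 fail.

1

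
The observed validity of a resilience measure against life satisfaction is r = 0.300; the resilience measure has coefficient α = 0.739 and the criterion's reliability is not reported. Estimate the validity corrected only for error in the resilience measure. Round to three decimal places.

0.349

Single correction: r_c = r_obs / √r_xx = 0.300 / √0.739 = 0.300 / 0.8597 ≈ 0.349.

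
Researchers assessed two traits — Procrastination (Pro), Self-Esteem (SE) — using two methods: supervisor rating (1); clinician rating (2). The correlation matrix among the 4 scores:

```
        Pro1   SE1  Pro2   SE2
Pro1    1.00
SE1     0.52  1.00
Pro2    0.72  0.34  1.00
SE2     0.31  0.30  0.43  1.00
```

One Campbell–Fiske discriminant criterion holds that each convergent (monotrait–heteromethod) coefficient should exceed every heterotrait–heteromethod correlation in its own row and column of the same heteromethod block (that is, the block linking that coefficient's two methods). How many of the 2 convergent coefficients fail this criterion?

Checking each validity diagonal entry against its comparison values:
Pro (methods 1·2): 0.72 vs {0.31, 0.34} → pass.
SE (methods 1·2): 0.30 vs {0.34, 0.31} → fail.
1 of 2 fail.

1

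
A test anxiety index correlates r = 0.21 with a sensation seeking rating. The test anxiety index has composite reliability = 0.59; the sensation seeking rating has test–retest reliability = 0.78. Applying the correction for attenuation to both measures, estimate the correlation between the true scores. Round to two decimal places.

0.31

r_true = r_obs / √(r_xx · r_yy) = 0.21 / √(0.59 × 0.78) = 0.21 / √0.4602 = 0.21 / 0.6784 ≈ 0.31.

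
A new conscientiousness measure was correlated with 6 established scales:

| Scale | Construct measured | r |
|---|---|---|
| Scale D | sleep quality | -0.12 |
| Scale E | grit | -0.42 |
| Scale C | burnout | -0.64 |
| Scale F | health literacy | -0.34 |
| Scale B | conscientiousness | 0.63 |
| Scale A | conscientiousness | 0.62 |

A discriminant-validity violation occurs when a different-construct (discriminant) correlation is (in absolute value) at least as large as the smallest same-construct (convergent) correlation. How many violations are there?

1

Convergent (same construct = conscientiousness): Scale B, Scale A.
Smallest convergent = 0.62. Discriminant |r|: 0.12, 0.42, 0.64, 0.34; count ≥ 0.62 → 1.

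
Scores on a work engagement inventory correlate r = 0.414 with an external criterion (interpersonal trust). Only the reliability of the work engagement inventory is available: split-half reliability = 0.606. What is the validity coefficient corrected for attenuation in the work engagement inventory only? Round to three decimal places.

Single correction: r_c = r_obs / √r_xx = 0.414 / √0.606 = 0.414 / 0.7785 ≈ 0.532.

0.532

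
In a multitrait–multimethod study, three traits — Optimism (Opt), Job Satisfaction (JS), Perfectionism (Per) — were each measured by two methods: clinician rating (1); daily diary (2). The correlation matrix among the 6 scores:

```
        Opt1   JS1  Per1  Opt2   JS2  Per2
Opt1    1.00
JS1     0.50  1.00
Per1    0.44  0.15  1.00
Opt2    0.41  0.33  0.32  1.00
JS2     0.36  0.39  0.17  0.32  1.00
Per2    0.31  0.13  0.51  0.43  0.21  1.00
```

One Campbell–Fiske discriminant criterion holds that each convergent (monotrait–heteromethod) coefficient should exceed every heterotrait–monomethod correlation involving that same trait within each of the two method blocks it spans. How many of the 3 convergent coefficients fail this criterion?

Convergent coefficients and their comparison sets:
Opt (methods 1·2): 0.41 vs {0.50, 0.32, 0.44, 0.43} → fail.
JS (methods 1·2): 0.39 vs {0.50, 0.32, 0.15, 0.21} → fail.
Per (methods 1·2): 0.51 vs {0.44, 0.43, 0.15, 0.21} → pass.
2 of 3 fail.

2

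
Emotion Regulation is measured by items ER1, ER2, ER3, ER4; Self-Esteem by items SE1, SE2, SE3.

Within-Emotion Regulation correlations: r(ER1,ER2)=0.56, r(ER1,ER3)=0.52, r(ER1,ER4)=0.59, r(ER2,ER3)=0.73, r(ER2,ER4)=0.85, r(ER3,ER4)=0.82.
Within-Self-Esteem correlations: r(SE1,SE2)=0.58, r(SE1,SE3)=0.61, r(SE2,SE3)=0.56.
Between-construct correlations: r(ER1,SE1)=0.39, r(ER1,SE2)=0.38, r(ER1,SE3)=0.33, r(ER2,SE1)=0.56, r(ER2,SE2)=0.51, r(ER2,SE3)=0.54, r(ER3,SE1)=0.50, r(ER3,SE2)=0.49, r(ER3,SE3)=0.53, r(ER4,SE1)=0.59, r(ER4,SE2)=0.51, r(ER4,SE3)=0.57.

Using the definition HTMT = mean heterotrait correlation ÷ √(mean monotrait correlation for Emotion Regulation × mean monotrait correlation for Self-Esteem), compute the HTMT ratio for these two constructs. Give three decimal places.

Mean between = 5.90/12 = 0.4917.
Mean within-ER = 4.07/6 = 0.6783; mean within-SE = 1.75/3 = 0.5833.
Geometric mean = √(0.6783 × 0.5833) = 0.6290.
HTMT = 0.4917 / 0.6290 = 0.782.

0.782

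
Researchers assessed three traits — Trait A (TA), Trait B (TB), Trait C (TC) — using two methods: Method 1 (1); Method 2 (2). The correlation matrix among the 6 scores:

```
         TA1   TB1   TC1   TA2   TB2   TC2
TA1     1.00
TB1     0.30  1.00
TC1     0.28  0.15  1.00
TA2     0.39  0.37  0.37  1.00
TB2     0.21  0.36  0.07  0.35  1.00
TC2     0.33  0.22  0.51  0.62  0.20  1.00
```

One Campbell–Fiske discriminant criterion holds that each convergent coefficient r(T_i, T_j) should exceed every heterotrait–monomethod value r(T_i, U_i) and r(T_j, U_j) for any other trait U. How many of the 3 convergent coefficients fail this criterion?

2

Convergent coefficients and their comparison sets:
TA (methods 1·2): 0.39 vs {0.30, 0.35, 0.28, 0.62} → fail.
TB (methods 1·2): 0.36 vs {0.30, 0.35, 0.15, 0.20} → pass.
TC (methods 1·2): 0.51 vs {0.28, 0.62, 0.15, 0.20} → fail.
2 of 3 fail.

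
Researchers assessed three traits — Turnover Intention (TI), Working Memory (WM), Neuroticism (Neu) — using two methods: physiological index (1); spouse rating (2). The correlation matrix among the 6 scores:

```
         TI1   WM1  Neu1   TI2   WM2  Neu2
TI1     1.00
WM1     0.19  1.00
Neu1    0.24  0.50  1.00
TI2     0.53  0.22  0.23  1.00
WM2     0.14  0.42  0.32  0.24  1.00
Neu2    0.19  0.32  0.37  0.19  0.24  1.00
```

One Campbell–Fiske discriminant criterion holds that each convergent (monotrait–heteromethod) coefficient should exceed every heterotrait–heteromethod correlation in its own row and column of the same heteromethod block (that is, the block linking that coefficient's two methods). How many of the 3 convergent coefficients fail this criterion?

0

Convergent coefficients and their comparison sets:
TI (methods 1·2): 0.53 vs {0.14, 0.22, 0.19, 0.23} → pass.
WM (methods 1·2): 0.42 vs {0.22, 0.14, 0.32, 0.32} → pass.
Neu (methods 1·2): 0.37 vs {0.23, 0.19, 0.32, 0.32} → pass.
0 of 3 fail.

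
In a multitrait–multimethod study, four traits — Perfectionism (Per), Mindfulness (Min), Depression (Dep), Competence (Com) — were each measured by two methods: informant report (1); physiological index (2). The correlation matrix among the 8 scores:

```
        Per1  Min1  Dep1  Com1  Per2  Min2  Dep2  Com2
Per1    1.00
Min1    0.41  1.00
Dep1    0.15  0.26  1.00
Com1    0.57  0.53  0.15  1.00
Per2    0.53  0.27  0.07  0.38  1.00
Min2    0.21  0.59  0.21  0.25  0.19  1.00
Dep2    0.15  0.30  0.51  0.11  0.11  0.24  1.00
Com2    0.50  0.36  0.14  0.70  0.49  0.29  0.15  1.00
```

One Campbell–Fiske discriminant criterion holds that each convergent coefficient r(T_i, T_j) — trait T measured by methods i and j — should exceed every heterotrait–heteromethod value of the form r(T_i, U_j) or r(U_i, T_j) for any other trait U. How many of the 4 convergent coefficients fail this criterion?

Each convergent coefficient versus the relevant comparison correlations:
Per (methods 1·2): 0.53 vs {0.21, 0.27, 0.15, 0.07, 0.50, 0.38} → pass.
Min (methods 1·2): 0.59 vs {0.27, 0.21, 0.30, 0.21, 0.36, 0.25} → pass.
Dep (methods 1·2): 0.51 vs {0.07, 0.15, 0.21, 0.30, 0.14, 0.11} → pass.
Com (methods 1·2): 0.70 vs {0.38, 0.50, 0.25, 0.36, 0.11, 0.14} → pass.
0 of 4 fail.

0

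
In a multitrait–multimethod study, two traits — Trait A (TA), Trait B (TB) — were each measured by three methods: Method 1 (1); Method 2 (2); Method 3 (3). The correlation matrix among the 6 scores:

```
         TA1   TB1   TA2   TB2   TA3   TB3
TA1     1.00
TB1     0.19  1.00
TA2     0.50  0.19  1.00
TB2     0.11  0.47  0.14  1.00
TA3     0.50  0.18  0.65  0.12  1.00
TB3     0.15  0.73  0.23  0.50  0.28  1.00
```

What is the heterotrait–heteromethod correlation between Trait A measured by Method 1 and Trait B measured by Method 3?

0.15

Different traits and methods: r(TA1, TB3) = 0.15.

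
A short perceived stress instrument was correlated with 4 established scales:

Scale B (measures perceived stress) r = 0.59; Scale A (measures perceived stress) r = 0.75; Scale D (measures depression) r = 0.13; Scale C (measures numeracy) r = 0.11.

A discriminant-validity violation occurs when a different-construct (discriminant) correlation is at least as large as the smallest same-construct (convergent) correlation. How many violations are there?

Convergent (same construct = perceived stress): Scale B, Scale A.
Smallest convergent = 0.59. Discriminant values: 0.13, 0.11; count ≥ 0.59 → 0.

0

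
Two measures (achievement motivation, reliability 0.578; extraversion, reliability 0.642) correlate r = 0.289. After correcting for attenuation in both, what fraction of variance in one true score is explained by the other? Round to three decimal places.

Disattenuated r = 0.289 / √(0.578 × 0.642) = 0.289 / 0.6092 = 0.4744.
Shared true-score variance = 0.4744² = 0.2251 ≈ 0.225.

0.225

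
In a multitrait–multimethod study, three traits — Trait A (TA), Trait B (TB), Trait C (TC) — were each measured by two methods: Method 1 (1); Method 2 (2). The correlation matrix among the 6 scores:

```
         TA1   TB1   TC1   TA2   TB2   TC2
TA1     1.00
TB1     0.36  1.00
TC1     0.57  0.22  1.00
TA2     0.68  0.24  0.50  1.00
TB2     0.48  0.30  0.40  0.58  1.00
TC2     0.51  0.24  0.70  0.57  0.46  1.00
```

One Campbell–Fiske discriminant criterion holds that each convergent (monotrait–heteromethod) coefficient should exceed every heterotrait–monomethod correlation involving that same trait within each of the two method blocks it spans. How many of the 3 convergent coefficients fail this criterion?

Checking each validity diagonal entry against its comparison values:
TA (methods 1·2): 0.68 vs {0.36, 0.58, 0.57, 0.57} → pass.
TB (methods 1·2): 0.30 vs {0.36, 0.58, 0.22, 0.46} → fail.
TC (methods 1·2): 0.70 vs {0.57, 0.57, 0.22, 0.46} → pass.
1 of 3 fail.

1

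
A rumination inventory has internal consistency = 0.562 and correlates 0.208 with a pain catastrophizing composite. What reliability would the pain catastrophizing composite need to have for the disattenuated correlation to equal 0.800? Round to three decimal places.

0.120

r_true = r_obs / √(r_xx · r_yy) ⇒ 0.800 = 0.208 / √(0.562 · r_yy).
√(0.562 · r_yy) = 0.208 / 0.800 = 0.2600; 0.562 · r_yy = 0.0676; r_yy = 0.0676 / 0.562 ≈ 0.120.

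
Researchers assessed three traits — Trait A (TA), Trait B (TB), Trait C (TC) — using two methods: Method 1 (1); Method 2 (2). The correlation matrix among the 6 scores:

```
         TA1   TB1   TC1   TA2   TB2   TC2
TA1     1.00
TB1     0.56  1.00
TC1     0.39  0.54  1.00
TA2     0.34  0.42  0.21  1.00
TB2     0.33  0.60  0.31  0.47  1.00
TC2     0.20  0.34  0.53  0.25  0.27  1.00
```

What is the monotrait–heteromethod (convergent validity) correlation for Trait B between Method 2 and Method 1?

0.60

Same trait (TB), different methods: r(TB2, TB1) = 0.60.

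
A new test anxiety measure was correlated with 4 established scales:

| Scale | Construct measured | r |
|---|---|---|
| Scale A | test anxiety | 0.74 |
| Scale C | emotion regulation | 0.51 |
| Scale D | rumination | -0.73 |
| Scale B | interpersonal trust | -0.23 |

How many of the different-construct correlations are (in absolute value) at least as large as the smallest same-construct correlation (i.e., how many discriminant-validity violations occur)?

Convergent (same construct = test anxiety): Scale A.
Smallest convergent = 0.74. Discriminant |r|: 0.51, 0.73, 0.23; count ≥ 0.74 → 0.

0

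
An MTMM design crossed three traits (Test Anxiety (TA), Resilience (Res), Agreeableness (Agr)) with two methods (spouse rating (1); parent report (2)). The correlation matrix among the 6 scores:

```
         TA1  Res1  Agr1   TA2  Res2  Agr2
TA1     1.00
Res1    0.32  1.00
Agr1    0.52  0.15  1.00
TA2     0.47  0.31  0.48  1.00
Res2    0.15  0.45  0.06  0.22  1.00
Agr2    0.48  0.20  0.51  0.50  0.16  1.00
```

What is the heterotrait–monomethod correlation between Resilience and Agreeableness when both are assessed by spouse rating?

0.15

Different traits, same method: r(Res1, Agr1) = 0.15.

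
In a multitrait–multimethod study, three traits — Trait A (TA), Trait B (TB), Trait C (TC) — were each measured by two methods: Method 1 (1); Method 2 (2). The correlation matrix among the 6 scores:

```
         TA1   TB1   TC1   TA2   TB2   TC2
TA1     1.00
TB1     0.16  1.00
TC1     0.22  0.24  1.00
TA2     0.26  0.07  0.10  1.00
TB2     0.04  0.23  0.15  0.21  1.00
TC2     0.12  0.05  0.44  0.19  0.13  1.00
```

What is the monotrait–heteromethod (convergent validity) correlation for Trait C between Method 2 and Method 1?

Same trait (TC), different methods: r(TC2, TC1) = 0.44.

0.44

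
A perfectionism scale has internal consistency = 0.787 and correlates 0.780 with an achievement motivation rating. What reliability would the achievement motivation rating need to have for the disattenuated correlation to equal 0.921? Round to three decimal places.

0.911

r_true = r_obs / √(r_xx · r_yy) ⇒ 0.921 = 0.780 / √(0.787 · r_yy).
√(0.787 · r_yy) = 0.780 / 0.921 = 0.8469; 0.787 · r_yy = 0.7172; r_yy = 0.7172 / 0.787 ≈ 0.911.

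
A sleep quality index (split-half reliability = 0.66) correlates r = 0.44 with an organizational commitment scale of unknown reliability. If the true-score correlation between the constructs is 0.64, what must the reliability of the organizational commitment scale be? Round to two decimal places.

0.72

r_true = r_obs / √(r_xx · r_yy) ⇒ 0.64 = 0.44 / √(0.66 · r_yy).
√(0.66 · r_yy) = 0.44 / 0.64 = 0.6875; 0.66 · r_yy = 0.4727; r_yy = 0.4727 / 0.66 ≈ 0.72.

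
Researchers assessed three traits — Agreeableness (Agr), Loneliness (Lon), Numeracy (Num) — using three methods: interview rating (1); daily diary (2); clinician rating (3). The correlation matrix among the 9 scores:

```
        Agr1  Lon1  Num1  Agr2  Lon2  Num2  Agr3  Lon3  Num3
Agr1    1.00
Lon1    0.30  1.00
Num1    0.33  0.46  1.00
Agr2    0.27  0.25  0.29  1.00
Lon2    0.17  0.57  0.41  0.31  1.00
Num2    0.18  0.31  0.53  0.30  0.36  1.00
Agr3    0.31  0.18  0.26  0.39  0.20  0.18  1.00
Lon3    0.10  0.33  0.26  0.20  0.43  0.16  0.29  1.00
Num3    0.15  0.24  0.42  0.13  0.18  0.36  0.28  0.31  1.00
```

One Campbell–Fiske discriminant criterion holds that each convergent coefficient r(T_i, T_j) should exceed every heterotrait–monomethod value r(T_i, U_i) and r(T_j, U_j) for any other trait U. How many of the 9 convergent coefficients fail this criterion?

Checking each validity diagonal entry against its comparison values:
Agr (methods 1·2): 0.27 vs {0.30, 0.31, 0.33, 0.30} → fail.
Agr (methods 1·3): 0.31 vs {0.30, 0.29, 0.33, 0.28} → fail.
Agr (methods 2·3): 0.39 vs {0.31, 0.29, 0.30, 0.28} → pass.
Lon (methods 1·2): 0.57 vs {0.30, 0.31, 0.46, 0.36} → pass.
Lon (methods 1·3): 0.33 vs {0.30, 0.29, 0.46, 0.31} → fail.
Lon (methods 2·3): 0.43 vs {0.31, 0.29, 0.36, 0.31} → pass.
Num (methods 1·2): 0.53 vs {0.33, 0.30, 0.46, 0.36} → pass.
Num (methods 1·3): 0.42 vs {0.33, 0.28, 0.46, 0.31} → fail.
Num (methods 2·3): 0.36 vs {0.30, 0.28, 0.36, 0.31} → fail.
5 of 9 fail.

5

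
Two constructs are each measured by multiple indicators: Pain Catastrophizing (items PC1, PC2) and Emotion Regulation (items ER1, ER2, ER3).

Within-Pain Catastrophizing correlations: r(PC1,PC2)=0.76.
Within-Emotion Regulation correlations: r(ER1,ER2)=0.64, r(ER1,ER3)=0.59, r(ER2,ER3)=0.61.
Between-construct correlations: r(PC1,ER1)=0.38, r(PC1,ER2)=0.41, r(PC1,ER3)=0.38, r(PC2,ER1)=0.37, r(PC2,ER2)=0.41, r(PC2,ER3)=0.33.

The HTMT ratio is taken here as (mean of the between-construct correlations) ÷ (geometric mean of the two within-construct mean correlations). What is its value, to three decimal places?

0.557

Mean between = 2.28/6 = 0.3800.
Mean within-PC = 0.76/1 = 0.7600; mean within-ER = 1.84/3 = 0.6133.
Geometric mean = √(0.7600 × 0.6133) = 0.6827.
HTMT = 0.3800 / 0.6827 = 0.557.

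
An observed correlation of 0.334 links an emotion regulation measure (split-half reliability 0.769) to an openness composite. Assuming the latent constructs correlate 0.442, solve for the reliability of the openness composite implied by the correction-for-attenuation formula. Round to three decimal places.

r_true = r_obs / √(r_xx · r_yy) ⇒ 0.442 = 0.334 / √(0.769 · r_yy).
√(0.769 · r_yy) = 0.334 / 0.442 = 0.7557; 0.769 · r_yy = 0.5711; r_yy = 0.5711 / 0.769 ≈ 0.743.

0.743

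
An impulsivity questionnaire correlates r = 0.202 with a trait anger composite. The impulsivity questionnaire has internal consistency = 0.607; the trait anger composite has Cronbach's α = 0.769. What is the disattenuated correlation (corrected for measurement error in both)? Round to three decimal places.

0.296

r_true = r_obs / √(r_xx · r_yy) = 0.202 / √(0.607 × 0.769) = 0.202 / √0.466783 = 0.202 / 0.6832 ≈ 0.296.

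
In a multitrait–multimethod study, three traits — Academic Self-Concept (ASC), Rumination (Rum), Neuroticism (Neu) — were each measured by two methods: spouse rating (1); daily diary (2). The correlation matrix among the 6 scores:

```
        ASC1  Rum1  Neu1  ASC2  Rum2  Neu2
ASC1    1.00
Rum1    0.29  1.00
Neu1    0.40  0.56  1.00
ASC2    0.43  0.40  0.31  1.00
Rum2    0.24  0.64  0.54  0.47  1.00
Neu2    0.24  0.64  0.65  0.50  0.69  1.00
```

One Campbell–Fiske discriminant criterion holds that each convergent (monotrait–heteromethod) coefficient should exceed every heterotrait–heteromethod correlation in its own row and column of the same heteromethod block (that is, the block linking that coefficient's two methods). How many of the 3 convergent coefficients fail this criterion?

1

Convergent coefficients and their comparison sets:
ASC (methods 1·2): 0.43 vs {0.24, 0.40, 0.24, 0.31} → pass.
Rum (methods 1·2): 0.64 vs {0.40, 0.24, 0.64, 0.54} → fail.
Neu (methods 1·2): 0.65 vs {0.31, 0.24, 0.54, 0.64} → pass.
1 of 3 fail.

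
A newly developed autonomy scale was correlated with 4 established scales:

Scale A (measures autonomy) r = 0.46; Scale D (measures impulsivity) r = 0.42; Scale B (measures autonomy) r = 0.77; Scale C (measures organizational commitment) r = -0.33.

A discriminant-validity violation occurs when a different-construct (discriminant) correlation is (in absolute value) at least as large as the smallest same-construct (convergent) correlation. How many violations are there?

Convergent (same construct = autonomy): Scale A, Scale B.
Smallest convergent = 0.46. Discriminant |r|: 0.42, 0.33; count ≥ 0.46 → 0.

0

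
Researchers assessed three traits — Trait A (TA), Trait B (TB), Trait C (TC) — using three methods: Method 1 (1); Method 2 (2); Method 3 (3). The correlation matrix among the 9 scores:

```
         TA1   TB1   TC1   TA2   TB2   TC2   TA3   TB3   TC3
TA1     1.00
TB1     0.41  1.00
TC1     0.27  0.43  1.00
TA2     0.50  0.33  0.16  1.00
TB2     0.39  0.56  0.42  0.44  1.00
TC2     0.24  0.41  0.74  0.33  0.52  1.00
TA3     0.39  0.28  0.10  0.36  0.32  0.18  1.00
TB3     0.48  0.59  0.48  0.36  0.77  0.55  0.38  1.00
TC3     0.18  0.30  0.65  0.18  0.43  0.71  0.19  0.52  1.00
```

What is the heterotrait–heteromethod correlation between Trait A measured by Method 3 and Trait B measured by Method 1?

Different traits and methods: r(TA3, TB1) = 0.28.

0.28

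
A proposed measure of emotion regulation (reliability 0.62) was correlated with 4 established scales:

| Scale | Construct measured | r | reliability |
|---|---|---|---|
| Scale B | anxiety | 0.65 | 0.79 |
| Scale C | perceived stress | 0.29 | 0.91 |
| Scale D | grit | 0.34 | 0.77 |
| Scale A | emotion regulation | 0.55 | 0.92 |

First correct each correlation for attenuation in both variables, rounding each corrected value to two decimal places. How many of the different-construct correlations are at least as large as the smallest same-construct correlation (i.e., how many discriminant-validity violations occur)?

Disattenuated r (r / √(r_scale · r_new)):
  Scale B (disc): 0.65 / √(0.79·0.62) = 0.93
  Scale C (disc): 0.29 / √(0.91·0.62) = 0.39
  Scale D (disc): 0.34 / √(0.77·0.62) = 0.49
  Scale A (conv): 0.55 / √(0.92·0.62) = 0.73
Smallest convergent = 0.73. Discriminant values: 0.93, 0.39, 0.49; count ≥ 0.73 → 1.

1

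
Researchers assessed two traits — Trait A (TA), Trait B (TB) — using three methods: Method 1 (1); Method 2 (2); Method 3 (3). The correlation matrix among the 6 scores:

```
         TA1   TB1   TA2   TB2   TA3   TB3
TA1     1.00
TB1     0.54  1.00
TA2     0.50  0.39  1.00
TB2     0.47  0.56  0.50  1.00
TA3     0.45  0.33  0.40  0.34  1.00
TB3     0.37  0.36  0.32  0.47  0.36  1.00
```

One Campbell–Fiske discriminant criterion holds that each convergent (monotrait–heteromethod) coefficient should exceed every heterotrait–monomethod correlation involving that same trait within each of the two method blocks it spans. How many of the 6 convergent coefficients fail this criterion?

5

Convergent coefficients and their comparison sets:
TA (methods 1·2): 0.50 vs {0.54, 0.50} → fail.
TA (methods 1·3): 0.45 vs {0.54, 0.36} → fail.
TA (methods 2·3): 0.40 vs {0.50, 0.36} → fail.
TB (methods 1·2): 0.56 vs {0.54, 0.50} → pass.
TB (methods 1·3): 0.36 vs {0.54, 0.36} → fail.
TB (methods 2·3): 0.47 vs {0.50, 0.36} → fail.
5 of 6 fail.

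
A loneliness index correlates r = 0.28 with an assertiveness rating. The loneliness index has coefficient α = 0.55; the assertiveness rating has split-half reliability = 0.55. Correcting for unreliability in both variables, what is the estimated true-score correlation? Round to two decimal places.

0.51

r_true = r_obs / √(r_xx · r_yy) = 0.28 / √(0.55 × 0.55) = 0.28 / √0.3025 = 0.28 / 0.5500 ≈ 0.51.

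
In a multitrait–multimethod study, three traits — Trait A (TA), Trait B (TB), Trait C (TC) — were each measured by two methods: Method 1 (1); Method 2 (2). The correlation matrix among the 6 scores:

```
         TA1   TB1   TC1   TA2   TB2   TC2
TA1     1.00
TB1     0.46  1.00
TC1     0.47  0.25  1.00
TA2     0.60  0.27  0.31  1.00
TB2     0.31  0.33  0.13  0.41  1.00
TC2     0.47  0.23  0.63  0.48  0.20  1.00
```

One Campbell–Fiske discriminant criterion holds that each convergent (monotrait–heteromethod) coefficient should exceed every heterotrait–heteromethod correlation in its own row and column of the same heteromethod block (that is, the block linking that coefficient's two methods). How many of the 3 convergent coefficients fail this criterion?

Each convergent coefficient versus the relevant comparison correlations:
TA (methods 1·2): 0.60 vs {0.31, 0.27, 0.47, 0.31} → pass.
TB (methods 1·2): 0.33 vs {0.27, 0.31, 0.23, 0.13} → pass.
TC (methods 1·2): 0.63 vs {0.31, 0.47, 0.13, 0.23} → pass.
0 of 3 fail.

0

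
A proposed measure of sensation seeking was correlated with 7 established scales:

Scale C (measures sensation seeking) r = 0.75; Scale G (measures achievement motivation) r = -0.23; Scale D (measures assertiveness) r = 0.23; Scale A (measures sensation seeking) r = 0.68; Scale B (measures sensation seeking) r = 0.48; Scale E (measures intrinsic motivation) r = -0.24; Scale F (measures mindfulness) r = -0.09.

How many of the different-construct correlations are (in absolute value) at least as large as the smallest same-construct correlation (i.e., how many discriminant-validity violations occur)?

Convergent (same construct = sensation seeking): Scale C, Scale A, Scale B.
Smallest convergent = 0.48. Discriminant |r|: 0.23, 0.23, 0.24, 0.09; count ≥ 0.48 → 0.

0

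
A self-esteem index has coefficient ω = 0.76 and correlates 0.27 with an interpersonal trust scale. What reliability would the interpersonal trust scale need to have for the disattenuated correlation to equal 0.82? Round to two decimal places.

0.14

r_true = r_obs / √(r_xx · r_yy) ⇒ 0.82 = 0.27 / √(0.76 · r_yy).
√(0.76 · r_yy) = 0.27 / 0.82 = 0.3293; 0.76 · r_yy = 0.1084; r_yy = 0.1084 / 0.76 ≈ 0.14.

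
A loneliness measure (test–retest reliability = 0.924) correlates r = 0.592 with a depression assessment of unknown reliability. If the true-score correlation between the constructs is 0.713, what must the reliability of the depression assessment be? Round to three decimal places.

r_true = r_obs / √(r_xx · r_yy) ⇒ 0.713 = 0.592 / √(0.924 · r_yy).
√(0.924 · r_yy) = 0.592 / 0.713 = 0.8303; 0.924 · r_yy = 0.6894; r_yy = 0.6894 / 0.924 ≈ 0.746.

0.746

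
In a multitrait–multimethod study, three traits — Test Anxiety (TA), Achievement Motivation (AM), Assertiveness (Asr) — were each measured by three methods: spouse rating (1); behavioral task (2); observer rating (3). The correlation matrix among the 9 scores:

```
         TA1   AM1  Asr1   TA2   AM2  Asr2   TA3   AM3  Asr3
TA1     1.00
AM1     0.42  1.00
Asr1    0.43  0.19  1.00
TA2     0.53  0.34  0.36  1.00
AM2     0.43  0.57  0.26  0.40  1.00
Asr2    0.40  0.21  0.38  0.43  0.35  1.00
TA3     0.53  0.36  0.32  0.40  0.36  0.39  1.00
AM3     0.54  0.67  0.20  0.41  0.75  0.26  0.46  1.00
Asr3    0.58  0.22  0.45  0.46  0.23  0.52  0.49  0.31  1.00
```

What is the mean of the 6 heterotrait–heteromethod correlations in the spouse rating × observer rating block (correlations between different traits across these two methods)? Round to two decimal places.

0.37

HTHM values (method 1 × method 3): 0.54, 0.58, 0.36, 0.22, 0.32, 0.20; mean = 2.22/6 = 0.37.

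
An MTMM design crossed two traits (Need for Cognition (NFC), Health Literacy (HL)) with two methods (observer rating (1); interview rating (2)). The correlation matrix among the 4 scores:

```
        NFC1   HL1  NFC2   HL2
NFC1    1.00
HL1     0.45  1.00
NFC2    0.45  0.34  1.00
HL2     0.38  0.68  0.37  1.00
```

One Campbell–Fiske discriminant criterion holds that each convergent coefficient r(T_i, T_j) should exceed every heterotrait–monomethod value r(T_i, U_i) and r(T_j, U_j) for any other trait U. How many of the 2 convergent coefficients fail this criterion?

Checking each validity diagonal entry against its comparison values:
NFC (methods 1·2): 0.45 vs {0.45, 0.37} → fail.
HL (methods 1·2): 0.68 vs {0.45, 0.37} → pass.
1 of 2 fail.

1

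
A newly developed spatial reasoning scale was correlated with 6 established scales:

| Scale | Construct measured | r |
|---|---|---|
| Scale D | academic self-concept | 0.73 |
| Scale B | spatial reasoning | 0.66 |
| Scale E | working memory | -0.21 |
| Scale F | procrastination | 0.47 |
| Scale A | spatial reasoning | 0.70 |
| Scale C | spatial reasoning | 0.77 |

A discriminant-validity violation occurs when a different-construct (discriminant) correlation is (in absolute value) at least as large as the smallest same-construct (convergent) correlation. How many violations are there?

Convergent (same construct = spatial reasoning): Scale B, Scale A, Scale C.
Smallest convergent = 0.66. Discriminant |r|: 0.73, 0.21, 0.47; count ≥ 0.66 → 1.

1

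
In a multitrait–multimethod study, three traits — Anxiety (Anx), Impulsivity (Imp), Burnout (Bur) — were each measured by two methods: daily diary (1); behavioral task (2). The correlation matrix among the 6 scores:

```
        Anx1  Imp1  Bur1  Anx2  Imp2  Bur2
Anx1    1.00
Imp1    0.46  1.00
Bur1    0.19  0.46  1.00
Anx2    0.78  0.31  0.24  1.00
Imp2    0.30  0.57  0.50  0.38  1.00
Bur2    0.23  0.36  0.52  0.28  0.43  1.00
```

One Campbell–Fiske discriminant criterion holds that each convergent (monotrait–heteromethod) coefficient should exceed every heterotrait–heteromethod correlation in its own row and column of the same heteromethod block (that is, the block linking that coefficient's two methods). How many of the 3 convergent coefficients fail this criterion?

0

Checking each validity diagonal entry against its comparison values:
Anx (methods 1·2): 0.78 vs {0.30, 0.31, 0.23, 0.24} → pass.
Imp (methods 1·2): 0.57 vs {0.31, 0.30, 0.36, 0.50} → pass.
Bur (methods 1·2): 0.52 vs {0.24, 0.23, 0.50, 0.36} → pass.
0 of 3 fail.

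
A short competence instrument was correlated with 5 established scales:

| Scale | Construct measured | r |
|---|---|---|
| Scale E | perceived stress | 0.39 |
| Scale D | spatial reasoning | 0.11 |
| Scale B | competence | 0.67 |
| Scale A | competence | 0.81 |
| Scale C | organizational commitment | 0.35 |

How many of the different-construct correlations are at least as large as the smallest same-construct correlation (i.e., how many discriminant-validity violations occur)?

Convergent (same construct = competence): Scale B, Scale A.
Smallest convergent = 0.67. Discriminant values: 0.39, 0.11, 0.35; count ≥ 0.67 → 0.

0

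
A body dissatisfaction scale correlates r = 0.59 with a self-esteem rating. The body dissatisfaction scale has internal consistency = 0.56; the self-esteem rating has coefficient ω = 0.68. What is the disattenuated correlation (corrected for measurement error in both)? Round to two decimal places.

r_true = r_obs / √(r_xx · r_yy) = 0.59 / √(0.56 × 0.68) = 0.59 / √0.3808 = 0.59 / 0.6171 ≈ 0.96.

0.96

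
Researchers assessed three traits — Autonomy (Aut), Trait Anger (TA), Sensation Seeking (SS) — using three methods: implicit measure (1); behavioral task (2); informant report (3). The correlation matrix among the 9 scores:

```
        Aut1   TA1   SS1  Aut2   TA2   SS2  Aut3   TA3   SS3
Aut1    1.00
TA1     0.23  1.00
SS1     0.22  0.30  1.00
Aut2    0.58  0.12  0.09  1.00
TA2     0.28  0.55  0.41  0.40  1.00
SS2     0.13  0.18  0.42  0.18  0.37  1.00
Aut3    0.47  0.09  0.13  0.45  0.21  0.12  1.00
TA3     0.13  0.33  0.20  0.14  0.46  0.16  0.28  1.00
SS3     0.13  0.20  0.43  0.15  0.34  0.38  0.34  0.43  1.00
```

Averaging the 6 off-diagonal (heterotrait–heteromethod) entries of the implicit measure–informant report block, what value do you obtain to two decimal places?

0.15

HTHM values (method 1 × method 3): 0.13, 0.13, 0.09, 0.20, 0.13, 0.20; mean = 0.88/6 = 0.15.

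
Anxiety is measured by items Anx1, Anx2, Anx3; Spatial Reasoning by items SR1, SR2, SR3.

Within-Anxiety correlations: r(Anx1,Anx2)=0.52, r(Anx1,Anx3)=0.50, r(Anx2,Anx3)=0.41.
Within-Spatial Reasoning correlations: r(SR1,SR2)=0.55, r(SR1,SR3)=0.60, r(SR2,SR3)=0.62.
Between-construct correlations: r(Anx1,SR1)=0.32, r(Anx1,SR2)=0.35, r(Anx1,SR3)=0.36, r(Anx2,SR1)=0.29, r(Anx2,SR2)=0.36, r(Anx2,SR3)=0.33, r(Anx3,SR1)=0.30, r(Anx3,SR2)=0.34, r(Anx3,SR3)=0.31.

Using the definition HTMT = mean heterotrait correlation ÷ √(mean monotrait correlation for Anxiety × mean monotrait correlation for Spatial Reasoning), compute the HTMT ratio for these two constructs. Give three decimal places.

0.620

Mean between = 2.96/9 = 0.3289.
Mean within-Anx = 1.43/3 = 0.4767; mean within-SR = 1.77/3 = 0.5900.
Geometric mean = √(0.4767 × 0.5900) = 0.5303.
HTMT = 0.3289 / 0.5303 = 0.620.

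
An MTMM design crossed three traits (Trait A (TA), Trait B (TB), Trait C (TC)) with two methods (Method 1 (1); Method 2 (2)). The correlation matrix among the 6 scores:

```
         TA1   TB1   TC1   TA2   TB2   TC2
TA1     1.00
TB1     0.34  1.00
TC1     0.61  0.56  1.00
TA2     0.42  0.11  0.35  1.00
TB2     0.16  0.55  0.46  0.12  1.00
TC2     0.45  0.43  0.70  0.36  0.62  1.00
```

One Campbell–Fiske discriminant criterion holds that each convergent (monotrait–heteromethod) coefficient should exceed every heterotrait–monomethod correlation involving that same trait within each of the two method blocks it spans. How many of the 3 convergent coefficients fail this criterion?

2

Checking each validity diagonal entry against its comparison values:
TA (methods 1·2): 0.42 vs {0.34, 0.12, 0.61, 0.36} → fail.
TB (methods 1·2): 0.55 vs {0.34, 0.12, 0.56, 0.62} → fail.
TC (methods 1·2): 0.70 vs {0.61, 0.36, 0.56, 0.62} → pass.
2 of 3 fail.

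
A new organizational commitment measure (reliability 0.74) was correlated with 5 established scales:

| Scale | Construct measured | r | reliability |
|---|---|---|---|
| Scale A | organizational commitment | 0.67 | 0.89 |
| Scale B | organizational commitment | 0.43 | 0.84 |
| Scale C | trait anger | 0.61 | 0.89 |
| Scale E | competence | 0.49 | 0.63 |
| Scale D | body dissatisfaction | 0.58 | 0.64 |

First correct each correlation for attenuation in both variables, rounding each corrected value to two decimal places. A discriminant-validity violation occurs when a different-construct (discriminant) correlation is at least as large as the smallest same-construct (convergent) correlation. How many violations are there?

3

Disattenuated r (r / √(r_scale · r_new)):
  Scale A (conv): 0.67 / √(0.89·0.74) = 0.83
  Scale B (conv): 0.43 / √(0.84·0.74) = 0.55
  Scale C (disc): 0.61 / √(0.89·0.74) = 0.75
  Scale E (disc): 0.49 / √(0.63·0.74) = 0.72
  Scale D (disc): 0.58 / √(0.64·0.74) = 0.84
Smallest convergent = 0.55. Discriminant values: 0.75, 0.72, 0.84; count ≥ 0.55 → 3.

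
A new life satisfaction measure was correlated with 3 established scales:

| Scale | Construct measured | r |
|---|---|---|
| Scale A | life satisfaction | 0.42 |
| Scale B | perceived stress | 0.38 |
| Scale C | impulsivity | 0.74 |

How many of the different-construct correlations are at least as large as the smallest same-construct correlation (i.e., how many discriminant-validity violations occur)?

Convergent (same construct = life satisfaction): Scale A.
Smallest convergent = 0.42. Discriminant values: 0.38, 0.74; count ≥ 0.42 → 1.

1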